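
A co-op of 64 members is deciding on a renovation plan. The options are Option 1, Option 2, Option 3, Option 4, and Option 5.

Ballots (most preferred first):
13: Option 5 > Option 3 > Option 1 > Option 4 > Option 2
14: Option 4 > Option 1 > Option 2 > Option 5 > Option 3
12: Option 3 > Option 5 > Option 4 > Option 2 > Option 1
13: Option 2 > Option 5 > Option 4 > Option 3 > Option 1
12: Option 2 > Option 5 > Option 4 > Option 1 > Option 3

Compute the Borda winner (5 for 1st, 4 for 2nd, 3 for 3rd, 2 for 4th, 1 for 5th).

Option 5

Option 1: 13×3 + 14×4 + 12×1 + 13×1 + 12×2 = 144
Option 2: 13×1 + 14×3 + 12×2 + 13×5 + 12×5 = 204
Option 3: 13×4 + 14×1 + 12×5 + 13×2 + 12×1 = 164
Option 4: 13×2 + 14×5 + 12×3 + 13×3 + 12×3 = 207
Option 5: 13×5 + 14×2 + 12×4 + 13×4 + 12×4 = 241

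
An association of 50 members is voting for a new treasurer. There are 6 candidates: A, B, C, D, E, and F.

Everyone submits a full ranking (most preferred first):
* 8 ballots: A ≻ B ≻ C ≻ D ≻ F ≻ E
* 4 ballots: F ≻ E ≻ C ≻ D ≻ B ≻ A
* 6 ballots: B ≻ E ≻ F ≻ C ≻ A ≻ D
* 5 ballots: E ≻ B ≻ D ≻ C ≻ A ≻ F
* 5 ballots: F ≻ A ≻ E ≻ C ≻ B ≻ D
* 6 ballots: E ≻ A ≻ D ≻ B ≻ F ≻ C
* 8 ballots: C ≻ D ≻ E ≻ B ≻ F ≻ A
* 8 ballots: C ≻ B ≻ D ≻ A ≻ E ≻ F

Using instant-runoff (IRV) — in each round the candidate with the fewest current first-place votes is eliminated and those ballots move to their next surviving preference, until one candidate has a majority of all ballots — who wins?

E

Round 1: A 8, B 6, C 16, D 0, E 11, F 9. D eliminated.
Round 2: A 8, B 6, C 16, E 11, F 9. B eliminated.
Round 3: A 8, C 16, E 17, F 9. A eliminated.
Round 4: C 24, E 17, F 9. F eliminated.
Round 5: C 24, E 26. E has a majority (≥26).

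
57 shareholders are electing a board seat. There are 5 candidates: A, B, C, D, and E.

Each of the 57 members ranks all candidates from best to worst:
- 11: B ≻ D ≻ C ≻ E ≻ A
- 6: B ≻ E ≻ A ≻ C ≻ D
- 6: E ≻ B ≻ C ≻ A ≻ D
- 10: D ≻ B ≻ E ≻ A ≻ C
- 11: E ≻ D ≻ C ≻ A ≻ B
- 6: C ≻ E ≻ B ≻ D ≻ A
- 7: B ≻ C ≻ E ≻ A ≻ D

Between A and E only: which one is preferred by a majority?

E

A is ranked above E on 0 ballots; E above A on 57.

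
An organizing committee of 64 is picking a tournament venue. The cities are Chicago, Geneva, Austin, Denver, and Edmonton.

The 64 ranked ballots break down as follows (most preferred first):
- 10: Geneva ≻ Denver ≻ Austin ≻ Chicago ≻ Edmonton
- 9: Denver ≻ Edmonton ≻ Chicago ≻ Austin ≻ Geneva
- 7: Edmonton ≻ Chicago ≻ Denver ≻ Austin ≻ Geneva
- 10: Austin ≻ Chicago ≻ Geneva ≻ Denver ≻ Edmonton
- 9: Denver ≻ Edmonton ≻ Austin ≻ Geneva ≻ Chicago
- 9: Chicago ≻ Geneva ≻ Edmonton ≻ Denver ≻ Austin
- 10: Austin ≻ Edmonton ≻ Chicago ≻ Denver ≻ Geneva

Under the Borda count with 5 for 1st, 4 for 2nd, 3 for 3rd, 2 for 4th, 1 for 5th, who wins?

Chicago: 10×2 + 9×3 + 7×4 + 10×4 + 9×1 + 9×5 + 10×3 = 199
Geneva: 10×5 + 9×1 + 7×1 + 10×3 + 9×2 + 9×4 + 10×1 = 160
Austin: 10×3 + 9×2 + 7×2 + 10×5 + 9×3 + 9×1 + 10×5 = 198
Denver: 10×4 + 9×5 + 7×3 + 10×2 + 9×5 + 9×2 + 10×2 = 209
Edmonton: 10×1 + 9×4 + 7×5 + 10×1 + 9×4 + 9×3 + 10×4 = 194

Denver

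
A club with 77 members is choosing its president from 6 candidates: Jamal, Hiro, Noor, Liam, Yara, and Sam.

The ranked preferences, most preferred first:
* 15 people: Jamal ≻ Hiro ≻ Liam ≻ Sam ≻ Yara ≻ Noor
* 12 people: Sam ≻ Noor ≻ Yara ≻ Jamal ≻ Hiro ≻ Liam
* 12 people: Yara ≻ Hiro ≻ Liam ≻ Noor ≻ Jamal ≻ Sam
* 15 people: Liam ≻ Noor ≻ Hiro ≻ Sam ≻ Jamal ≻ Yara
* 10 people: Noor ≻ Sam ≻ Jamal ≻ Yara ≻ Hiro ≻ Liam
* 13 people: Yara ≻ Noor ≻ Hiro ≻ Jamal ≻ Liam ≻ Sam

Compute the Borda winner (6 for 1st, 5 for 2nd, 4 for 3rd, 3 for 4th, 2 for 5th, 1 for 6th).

Noor

Jamal: 15×6 + 12×3 + 12×2 + 15×2 + 10×4 + 13×3 = 259
Hiro: 15×5 + 12×2 + 12×5 + 15×4 + 10×2 + 13×4 = 291
Noor: 15×1 + 12×5 + 12×3 + 15×5 + 10×6 + 13×5 = 311
Liam: 15×4 + 12×1 + 12×4 + 15×6 + 10×1 + 13×2 = 246
Yara: 15×2 + 12×4 + 12×6 + 15×1 + 10×3 + 13×6 = 273
Sam: 15×3 + 12×6 + 12×1 + 15×3 + 10×5 + 13×1 = 237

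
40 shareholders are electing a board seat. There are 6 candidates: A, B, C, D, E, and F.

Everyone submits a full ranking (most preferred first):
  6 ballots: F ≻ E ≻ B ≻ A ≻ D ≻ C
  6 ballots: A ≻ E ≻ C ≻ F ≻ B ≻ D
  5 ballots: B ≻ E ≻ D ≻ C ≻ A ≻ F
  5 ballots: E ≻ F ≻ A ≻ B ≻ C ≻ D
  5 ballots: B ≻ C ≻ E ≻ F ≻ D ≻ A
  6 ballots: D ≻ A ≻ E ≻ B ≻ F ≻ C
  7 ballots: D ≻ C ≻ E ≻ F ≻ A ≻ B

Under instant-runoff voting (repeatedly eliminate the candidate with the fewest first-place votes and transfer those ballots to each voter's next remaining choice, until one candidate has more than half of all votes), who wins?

F

Round 1: A 6, B 10, C 0, D 13, E 5, F 6. C eliminated.
Round 2: A 6, B 10, D 13, E 5, F 6. E eliminated.
Round 3: A 6, B 10, D 13, F 11. A eliminated.
Round 4: B 10, D 13, F 17. B eliminated.
Round 5: D 18, F 22. F has a majority (≥21).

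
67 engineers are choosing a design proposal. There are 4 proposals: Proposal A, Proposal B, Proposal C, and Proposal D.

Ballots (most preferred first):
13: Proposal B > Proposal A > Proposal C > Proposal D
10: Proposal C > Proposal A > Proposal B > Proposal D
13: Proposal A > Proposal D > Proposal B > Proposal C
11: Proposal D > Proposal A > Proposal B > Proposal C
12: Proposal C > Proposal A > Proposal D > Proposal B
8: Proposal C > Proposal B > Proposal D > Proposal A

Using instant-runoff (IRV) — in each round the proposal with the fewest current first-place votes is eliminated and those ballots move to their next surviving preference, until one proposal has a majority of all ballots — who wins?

Round 1: Proposal A 13, Proposal B 13, Proposal C 30, Proposal D 11. Proposal D eliminated.
Round 2: Proposal A 24, Proposal B 13, Proposal C 30. Proposal B eliminated.
Round 3: Proposal A 37, Proposal C 30. Proposal A has a majority (≥34).

Proposal A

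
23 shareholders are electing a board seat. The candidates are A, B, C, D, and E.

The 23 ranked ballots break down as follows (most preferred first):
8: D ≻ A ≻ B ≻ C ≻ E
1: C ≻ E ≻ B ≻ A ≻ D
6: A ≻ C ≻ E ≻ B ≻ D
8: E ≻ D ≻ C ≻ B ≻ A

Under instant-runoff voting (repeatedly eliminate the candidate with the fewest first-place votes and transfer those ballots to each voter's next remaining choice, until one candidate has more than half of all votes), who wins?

E

Round 1: A 6, B 0, C 1, D 8, E 8. B eliminated.
Round 2: A 6, C 1, D 8, E 8. C eliminated.
Round 3: A 6, D 8, E 9. A eliminated.
Round 4: D 8, E 15. E has a majority (≥12).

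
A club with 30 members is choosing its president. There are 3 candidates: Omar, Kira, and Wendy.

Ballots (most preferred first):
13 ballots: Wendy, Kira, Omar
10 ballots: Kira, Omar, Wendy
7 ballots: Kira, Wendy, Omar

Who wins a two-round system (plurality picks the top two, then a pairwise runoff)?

Kira

Round 1 first-place votes: Omar 0, Kira 17, Wendy 13. Kira and Wendy advance.
Runoff: Kira is ranked above Wendy on 17 ballots, Wendy above Kira on 13.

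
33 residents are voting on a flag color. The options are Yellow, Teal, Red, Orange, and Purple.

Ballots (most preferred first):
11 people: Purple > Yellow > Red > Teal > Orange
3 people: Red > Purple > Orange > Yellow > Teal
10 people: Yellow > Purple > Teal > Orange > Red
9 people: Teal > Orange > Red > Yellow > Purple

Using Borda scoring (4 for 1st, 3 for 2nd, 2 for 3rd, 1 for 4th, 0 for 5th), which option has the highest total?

Yellow: 11×3 + 3×1 + 10×4 + 9×1 = 85
Teal: 11×1 + 3×0 + 10×2 + 9×4 = 67
Red: 11×2 + 3×4 + 10×0 + 9×2 = 52
Orange: 11×0 + 3×2 + 10×1 + 9×3 = 43
Purple: 11×4 + 3×3 + 10×3 + 9×0 = 83

Yellow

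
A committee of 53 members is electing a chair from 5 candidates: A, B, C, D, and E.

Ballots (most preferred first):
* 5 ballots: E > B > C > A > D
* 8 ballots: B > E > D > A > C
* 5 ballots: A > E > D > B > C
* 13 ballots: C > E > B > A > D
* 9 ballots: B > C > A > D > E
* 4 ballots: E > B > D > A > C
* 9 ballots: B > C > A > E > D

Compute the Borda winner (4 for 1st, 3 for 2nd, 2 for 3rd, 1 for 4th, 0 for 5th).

A: 5×1 + 8×1 + 5×4 + 13×1 + 9×2 + 4×1 + 9×2 = 86
B: 5×3 + 8×4 + 5×1 + 13×2 + 9×4 + 4×3 + 9×4 = 162
C: 5×2 + 8×0 + 5×0 + 13×4 + 9×3 + 4×0 + 9×3 = 116
D: 5×0 + 8×2 + 5×2 + 13×0 + 9×1 + 4×2 + 9×0 = 43
E: 5×4 + 8×3 + 5×3 + 13×3 + 9×0 + 4×4 + 9×1 = 123

B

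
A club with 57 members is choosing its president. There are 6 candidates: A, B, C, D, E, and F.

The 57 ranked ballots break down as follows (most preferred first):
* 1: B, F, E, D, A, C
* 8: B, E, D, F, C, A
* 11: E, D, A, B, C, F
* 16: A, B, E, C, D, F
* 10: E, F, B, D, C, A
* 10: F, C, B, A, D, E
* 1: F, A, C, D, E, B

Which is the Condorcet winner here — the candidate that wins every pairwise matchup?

B

B vs A: 29–28
B vs C: 46–11
B vs D: 45–12
B vs E: 35–22
B vs F: 36–21
B beats every other candidate.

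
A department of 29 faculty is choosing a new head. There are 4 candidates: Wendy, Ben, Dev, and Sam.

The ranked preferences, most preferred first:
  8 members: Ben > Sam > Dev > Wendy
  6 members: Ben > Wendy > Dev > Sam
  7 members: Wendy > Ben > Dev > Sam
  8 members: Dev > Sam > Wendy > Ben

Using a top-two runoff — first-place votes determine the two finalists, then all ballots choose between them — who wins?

Round 1 first-place votes: Wendy 7, Ben 14, Dev 8, Sam 0. Ben and Dev advance.
Runoff: Ben is ranked above Dev on 21 ballots, Dev above Ben on 8.

Ben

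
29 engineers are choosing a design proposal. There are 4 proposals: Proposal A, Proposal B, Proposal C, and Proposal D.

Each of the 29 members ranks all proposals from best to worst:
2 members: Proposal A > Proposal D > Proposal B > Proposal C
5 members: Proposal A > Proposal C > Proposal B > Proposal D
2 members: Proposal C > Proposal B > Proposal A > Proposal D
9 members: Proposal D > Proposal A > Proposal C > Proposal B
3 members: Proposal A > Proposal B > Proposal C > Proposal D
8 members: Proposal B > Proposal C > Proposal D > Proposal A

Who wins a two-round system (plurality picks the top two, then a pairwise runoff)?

Proposal D

Round 1 first-place votes: Proposal A 10, Proposal B 8, Proposal C 2, Proposal D 9. Proposal A and Proposal D advance.
Runoff: Proposal A is ranked above Proposal D on 12 ballots, Proposal D above Proposal A on 17.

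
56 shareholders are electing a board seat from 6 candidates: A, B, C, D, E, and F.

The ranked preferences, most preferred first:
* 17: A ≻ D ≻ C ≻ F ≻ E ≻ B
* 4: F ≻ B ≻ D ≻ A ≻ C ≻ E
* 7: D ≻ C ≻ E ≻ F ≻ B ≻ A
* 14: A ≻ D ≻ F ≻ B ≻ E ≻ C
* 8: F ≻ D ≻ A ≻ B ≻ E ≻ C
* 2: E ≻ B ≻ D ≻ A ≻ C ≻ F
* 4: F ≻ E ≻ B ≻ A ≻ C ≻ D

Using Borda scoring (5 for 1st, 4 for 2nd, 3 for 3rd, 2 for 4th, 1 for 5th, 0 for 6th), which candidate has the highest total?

D

A: 17×5 + 4×2 + 7×0 + 14×5 + 8×3 + 2×2 + 4×2 = 199
B: 17×0 + 4×4 + 7×1 + 14×2 + 8×2 + 2×4 + 4×3 = 87
C: 17×3 + 4×1 + 7×4 + 14×0 + 8×0 + 2×1 + 4×1 = 89
D: 17×4 + 4×3 + 7×5 + 14×4 + 8×4 + 2×3 + 4×0 = 209
E: 17×1 + 4×0 + 7×3 + 14×1 + 8×1 + 2×5 + 4×4 = 86
F: 17×2 + 4×5 + 7×2 + 14×3 + 8×5 + 2×0 + 4×5 = 170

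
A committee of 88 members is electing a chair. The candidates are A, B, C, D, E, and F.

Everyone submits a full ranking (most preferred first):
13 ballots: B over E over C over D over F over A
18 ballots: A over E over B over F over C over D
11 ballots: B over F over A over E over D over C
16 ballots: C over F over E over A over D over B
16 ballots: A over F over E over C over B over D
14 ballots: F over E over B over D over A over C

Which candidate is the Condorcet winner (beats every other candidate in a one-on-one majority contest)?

F

F vs A: 54–34
F vs B: 46–42
F vs C: 59–29
F vs D: 75–13
F vs E: 57–31
F beats every other candidate.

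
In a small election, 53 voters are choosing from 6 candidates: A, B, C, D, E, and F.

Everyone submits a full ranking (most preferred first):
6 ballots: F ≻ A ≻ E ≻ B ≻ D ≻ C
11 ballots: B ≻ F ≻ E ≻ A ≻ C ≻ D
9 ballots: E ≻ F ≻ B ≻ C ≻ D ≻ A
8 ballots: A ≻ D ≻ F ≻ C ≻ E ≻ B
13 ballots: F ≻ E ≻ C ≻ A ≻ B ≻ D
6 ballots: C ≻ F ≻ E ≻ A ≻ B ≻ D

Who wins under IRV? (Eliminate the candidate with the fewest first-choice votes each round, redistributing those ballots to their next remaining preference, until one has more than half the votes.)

F

Round 1: A 8, B 11, C 6, D 0, E 9, F 19. D eliminated.
Round 2: A 8, B 11, C 6, E 9, F 19. C eliminated.
Round 3: A 8, B 11, E 9, F 25. A eliminated.
Round 4: B 11, E 9, F 33. F has a majority (≥27).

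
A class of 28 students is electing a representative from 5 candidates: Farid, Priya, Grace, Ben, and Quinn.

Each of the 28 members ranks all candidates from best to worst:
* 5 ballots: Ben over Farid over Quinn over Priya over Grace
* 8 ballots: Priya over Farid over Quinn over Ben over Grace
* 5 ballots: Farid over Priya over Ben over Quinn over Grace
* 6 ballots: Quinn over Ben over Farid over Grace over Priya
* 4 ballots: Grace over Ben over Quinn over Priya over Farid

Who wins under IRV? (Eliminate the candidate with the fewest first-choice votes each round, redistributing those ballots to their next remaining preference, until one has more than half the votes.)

Ben

Round 1: Farid 5, Priya 8, Grace 4, Ben 5, Quinn 6. Grace eliminated.
Round 2: Farid 5, Priya 8, Ben 9, Quinn 6. Farid eliminated.
Round 3: Priya 13, Ben 9, Quinn 6. Quinn eliminated.
Round 4: Priya 13, Ben 15. Ben has a majority (≥15).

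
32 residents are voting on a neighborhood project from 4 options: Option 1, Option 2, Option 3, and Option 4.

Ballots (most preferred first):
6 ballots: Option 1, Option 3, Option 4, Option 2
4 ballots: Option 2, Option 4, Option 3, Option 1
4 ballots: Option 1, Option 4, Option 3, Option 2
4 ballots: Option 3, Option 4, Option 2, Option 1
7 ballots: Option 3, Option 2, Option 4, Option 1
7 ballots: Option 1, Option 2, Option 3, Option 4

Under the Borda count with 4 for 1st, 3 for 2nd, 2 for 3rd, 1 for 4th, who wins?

Option 1: 6×4 + 4×1 + 4×4 + 4×1 + 7×1 + 7×4 = 83
Option 2: 6×1 + 4×4 + 4×1 + 4×2 + 7×3 + 7×3 = 76
Option 3: 6×3 + 4×2 + 4×2 + 4×4 + 7×4 + 7×2 = 92
Option 4: 6×2 + 4×3 + 4×3 + 4×3 + 7×2 + 7×1 = 69

Option 3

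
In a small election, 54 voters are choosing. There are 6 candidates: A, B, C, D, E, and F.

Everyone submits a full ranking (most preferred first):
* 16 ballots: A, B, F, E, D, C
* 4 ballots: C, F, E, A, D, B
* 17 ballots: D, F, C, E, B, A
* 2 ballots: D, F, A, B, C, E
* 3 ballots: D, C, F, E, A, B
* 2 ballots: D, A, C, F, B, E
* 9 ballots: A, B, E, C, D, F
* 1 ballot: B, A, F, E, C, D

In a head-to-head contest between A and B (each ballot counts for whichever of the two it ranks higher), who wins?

A is ranked above B on 36 ballots; B above A on 18.

A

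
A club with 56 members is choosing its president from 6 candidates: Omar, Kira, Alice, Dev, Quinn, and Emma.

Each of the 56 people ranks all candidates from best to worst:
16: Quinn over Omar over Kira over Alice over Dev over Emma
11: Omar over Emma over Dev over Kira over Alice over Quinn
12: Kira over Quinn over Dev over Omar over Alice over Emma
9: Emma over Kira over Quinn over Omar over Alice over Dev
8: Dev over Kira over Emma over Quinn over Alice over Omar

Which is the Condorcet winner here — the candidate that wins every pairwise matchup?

Kira vs Omar: 29–27
Kira vs Alice: 56–0
Kira vs Dev: 37–19
Kira vs Quinn: 40–16
Kira vs Emma: 36–20
Kira beats every other candidate.

Kira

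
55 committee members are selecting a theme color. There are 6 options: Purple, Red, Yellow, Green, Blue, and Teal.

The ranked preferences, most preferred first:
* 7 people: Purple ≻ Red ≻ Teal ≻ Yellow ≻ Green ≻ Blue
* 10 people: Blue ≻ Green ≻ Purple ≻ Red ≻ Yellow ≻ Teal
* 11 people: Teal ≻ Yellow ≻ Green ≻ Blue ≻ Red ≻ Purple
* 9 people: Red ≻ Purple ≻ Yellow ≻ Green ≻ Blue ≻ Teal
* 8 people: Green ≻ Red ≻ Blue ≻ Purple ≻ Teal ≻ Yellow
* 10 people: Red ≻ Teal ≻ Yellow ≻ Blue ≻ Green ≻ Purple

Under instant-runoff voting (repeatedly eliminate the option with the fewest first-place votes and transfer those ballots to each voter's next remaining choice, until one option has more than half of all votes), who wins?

Red

Round 1: Purple 7, Red 19, Yellow 0, Green 8, Blue 10, Teal 11. Yellow eliminated.
Round 2: Purple 7, Red 19, Green 8, Blue 10, Teal 11. Purple eliminated.
Round 3: Red 26, Green 8, Blue 10, Teal 11. Green eliminated.
Round 4: Red 34, Blue 10, Teal 11. Red has a majority (≥28).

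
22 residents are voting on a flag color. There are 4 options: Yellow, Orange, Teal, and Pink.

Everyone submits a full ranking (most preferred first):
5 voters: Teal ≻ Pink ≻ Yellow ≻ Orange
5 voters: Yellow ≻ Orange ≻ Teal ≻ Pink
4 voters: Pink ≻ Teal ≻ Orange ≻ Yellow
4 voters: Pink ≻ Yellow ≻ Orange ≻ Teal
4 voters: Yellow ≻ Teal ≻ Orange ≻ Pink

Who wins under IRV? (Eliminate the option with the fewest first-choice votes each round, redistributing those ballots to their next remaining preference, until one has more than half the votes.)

Pink

Round 1: Yellow 9, Orange 0, Teal 5, Pink 8. Orange eliminated.
Round 2: Yellow 9, Teal 5, Pink 8. Teal eliminated.
Round 3: Yellow 9, Pink 13. Pink has a majority (≥12).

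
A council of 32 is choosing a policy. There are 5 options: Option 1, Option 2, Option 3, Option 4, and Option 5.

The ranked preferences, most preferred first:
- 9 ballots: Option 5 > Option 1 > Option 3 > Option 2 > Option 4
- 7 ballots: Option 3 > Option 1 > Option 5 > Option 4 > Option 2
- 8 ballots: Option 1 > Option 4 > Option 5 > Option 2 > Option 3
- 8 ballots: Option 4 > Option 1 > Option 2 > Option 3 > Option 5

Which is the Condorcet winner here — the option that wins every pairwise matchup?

Option 1 vs Option 2: 32–0
Option 1 vs Option 3: 25–7
Option 1 vs Option 4: 24–8
Option 1 vs Option 5: 23–9
Option 1 beats every other option.

Option 1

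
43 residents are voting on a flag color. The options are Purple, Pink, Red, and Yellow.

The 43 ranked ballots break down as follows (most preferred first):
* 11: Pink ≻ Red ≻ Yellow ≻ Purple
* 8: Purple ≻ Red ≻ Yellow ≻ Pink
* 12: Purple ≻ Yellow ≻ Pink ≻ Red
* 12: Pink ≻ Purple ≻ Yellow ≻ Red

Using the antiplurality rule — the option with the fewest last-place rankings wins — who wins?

Last-place votes: Purple 11, Pink 8, Red 24, Yellow 0.

Yellow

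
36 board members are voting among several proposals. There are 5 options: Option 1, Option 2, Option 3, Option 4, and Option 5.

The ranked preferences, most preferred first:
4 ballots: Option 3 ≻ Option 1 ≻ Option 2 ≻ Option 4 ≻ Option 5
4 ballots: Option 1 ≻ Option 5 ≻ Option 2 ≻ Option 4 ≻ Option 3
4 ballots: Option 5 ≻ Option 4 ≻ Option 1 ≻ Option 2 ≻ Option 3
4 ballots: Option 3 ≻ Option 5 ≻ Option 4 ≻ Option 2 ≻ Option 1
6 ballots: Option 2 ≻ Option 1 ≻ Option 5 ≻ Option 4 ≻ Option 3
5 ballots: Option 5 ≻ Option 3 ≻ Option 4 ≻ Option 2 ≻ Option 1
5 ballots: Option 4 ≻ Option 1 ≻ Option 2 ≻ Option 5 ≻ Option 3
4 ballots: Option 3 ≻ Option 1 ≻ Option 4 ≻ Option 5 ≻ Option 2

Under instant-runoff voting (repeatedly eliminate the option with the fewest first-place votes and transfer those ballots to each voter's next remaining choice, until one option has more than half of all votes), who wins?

Option 5

Round 1: Option 1 4, Option 2 6, Option 3 12, Option 4 5, Option 5 9. Option 1 eliminated.
Round 2: Option 2 6, Option 3 12, Option 4 5, Option 5 13. Option 4 eliminated.
Round 3: Option 2 11, Option 3 12, Option 5 13. Option 2 eliminated.
Round 4: Option 3 12, Option 5 24. Option 5 has a majority (≥19).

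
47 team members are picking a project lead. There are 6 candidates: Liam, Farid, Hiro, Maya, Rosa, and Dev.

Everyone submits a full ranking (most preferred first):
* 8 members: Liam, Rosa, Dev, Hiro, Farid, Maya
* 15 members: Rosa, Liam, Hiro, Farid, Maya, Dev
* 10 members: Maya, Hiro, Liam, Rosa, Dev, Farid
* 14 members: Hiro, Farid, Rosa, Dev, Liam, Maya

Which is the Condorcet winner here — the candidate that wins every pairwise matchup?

Hiro

Hiro vs Liam: 24–23
Hiro vs Farid: 47–0
Hiro vs Maya: 37–10
Hiro vs Rosa: 24–23
Hiro vs Dev: 39–8
Hiro beats every other candidate.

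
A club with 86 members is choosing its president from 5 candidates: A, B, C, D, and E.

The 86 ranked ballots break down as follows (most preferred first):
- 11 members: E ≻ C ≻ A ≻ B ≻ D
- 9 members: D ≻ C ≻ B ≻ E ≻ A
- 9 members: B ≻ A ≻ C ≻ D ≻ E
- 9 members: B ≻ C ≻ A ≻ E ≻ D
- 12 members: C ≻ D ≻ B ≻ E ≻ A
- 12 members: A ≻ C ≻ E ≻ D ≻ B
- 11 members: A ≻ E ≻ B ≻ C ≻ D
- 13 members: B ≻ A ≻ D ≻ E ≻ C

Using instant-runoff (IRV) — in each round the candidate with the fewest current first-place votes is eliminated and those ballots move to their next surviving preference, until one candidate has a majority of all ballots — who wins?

Round 1: A 23, B 31, C 12, D 9, E 11. D eliminated.
Round 2: A 23, B 31, C 21, E 11. E eliminated.
Round 3: A 23, B 31, C 32. A eliminated.
Round 4: B 42, C 44. C has a majority (≥44).

C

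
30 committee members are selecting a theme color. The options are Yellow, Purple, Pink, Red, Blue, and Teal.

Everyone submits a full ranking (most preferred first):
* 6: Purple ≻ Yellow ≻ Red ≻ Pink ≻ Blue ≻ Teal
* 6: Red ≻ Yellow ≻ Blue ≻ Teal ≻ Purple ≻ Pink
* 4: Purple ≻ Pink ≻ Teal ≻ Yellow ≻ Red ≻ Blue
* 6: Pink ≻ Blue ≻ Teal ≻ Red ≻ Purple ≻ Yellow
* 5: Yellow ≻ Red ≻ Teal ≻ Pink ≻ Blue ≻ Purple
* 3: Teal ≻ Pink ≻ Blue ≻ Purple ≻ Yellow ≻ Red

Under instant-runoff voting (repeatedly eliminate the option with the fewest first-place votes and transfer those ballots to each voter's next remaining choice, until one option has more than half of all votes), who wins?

Red

Round 1: Yellow 5, Purple 10, Pink 6, Red 6, Blue 0, Teal 3. Blue eliminated.
Round 2: Yellow 5, Purple 10, Pink 6, Red 6, Teal 3. Teal eliminated.
Round 3: Yellow 5, Purple 10, Pink 9, Red 6. Yellow eliminated.
Round 4: Purple 10, Pink 9, Red 11. Pink eliminated.
Round 5: Purple 13, Red 17. Red has a majority (≥16).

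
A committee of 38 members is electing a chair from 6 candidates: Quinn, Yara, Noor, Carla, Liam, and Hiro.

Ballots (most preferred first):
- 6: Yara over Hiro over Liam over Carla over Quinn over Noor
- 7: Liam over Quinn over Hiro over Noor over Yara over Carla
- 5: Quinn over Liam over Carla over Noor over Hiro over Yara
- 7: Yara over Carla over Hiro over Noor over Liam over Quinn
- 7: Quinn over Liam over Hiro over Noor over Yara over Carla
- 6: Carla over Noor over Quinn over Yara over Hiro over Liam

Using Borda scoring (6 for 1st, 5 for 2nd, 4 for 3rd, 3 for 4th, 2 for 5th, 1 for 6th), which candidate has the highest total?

Quinn

Quinn: 6×2 + 7×5 + 5×6 + 7×1 + 7×6 + 6×4 = 150
Yara: 6×6 + 7×2 + 5×1 + 7×6 + 7×2 + 6×3 = 129
Noor: 6×1 + 7×3 + 5×3 + 7×3 + 7×3 + 6×5 = 114
Carla: 6×3 + 7×1 + 5×4 + 7×5 + 7×1 + 6×6 = 123
Liam: 6×4 + 7×6 + 5×5 + 7×2 + 7×5 + 6×1 = 146
Hiro: 6×5 + 7×4 + 5×2 + 7×4 + 7×4 + 6×2 = 136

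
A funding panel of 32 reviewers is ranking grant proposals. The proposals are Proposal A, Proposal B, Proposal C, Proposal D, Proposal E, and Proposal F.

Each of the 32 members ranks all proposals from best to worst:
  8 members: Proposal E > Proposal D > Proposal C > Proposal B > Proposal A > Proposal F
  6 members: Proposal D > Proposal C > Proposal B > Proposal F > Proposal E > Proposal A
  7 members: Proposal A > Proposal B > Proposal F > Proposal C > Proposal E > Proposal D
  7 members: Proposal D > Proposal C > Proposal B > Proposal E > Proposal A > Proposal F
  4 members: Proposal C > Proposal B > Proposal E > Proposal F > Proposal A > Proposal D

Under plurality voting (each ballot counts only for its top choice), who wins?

First-place votes: Proposal A 7, Proposal B 0, Proposal C 4, Proposal D 13, Proposal E 8, Proposal F 0.

Proposal D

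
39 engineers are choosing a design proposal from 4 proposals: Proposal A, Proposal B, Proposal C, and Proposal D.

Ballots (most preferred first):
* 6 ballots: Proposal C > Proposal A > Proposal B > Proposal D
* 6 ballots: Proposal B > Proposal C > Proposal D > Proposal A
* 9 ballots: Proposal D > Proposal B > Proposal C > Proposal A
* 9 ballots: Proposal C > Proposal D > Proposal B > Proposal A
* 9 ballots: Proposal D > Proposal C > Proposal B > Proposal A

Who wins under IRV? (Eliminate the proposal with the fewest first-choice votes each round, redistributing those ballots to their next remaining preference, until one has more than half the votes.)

Round 1: Proposal A 0, Proposal B 6, Proposal C 15, Proposal D 18. Proposal A eliminated.
Round 2: Proposal B 6, Proposal C 15, Proposal D 18. Proposal B eliminated.
Round 3: Proposal C 21, Proposal D 18. Proposal C has a majority (≥20).

Proposal C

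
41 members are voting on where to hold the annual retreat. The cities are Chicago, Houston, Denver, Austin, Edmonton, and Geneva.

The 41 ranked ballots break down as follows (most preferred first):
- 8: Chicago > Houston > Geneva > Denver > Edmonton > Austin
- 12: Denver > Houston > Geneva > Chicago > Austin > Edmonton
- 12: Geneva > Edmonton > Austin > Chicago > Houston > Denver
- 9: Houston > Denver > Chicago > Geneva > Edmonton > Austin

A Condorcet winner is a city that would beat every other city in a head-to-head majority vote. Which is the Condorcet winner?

Houston vs Chicago: 21–20
Houston vs Denver: 29–12
Houston vs Austin: 29–12
Houston vs Edmonton: 29–12
Houston vs Geneva: 29–12
Houston beats every other city.

Houston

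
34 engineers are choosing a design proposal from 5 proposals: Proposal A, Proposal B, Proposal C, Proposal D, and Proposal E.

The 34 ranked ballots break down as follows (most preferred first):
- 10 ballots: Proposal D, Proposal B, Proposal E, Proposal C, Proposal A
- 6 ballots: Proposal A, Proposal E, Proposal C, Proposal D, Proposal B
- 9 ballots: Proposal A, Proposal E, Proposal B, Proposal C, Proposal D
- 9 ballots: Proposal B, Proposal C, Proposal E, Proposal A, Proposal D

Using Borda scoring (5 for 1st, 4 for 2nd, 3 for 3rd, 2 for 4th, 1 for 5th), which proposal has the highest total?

Proposal B

Proposal A: 10×1 + 6×5 + 9×5 + 9×2 = 103
Proposal B: 10×4 + 6×1 + 9×3 + 9×5 = 118
Proposal C: 10×2 + 6×3 + 9×2 + 9×4 = 92
Proposal D: 10×5 + 6×2 + 9×1 + 9×1 = 80
Proposal E: 10×3 + 6×4 + 9×4 + 9×3 = 117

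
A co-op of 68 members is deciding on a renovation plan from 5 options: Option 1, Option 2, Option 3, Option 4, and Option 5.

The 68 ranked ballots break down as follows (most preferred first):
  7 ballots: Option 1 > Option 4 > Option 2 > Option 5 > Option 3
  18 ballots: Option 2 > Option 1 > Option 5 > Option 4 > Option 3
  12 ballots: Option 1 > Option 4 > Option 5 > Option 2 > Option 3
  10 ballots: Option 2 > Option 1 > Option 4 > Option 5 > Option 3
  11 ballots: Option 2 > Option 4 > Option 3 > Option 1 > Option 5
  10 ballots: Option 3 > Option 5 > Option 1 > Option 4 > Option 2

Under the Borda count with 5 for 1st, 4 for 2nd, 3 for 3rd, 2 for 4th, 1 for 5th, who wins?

Option 1

Option 1: 7×5 + 18×4 + 12×5 + 10×4 + 11×2 + 10×3 = 259
Option 2: 7×3 + 18×5 + 12×2 + 10×5 + 11×5 + 10×1 = 250
Option 3: 7×1 + 18×1 + 12×1 + 10×1 + 11×3 + 10×5 = 130
Option 4: 7×4 + 18×2 + 12×4 + 10×3 + 11×4 + 10×2 = 206
Option 5: 7×2 + 18×3 + 12×3 + 10×2 + 11×1 + 10×4 = 175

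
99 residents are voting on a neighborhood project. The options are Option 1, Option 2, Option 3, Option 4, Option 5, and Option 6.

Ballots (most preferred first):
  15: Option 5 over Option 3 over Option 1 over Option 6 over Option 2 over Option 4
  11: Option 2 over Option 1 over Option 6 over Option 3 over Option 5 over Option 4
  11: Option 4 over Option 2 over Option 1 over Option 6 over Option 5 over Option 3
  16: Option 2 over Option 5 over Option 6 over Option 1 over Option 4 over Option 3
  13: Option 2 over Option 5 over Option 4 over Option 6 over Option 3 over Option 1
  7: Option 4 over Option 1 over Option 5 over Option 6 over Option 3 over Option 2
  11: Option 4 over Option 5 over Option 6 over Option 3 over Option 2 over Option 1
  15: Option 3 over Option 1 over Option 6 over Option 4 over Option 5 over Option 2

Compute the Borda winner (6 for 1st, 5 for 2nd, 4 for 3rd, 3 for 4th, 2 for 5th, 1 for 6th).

Option 5

Option 1: 15×4 + 11×5 + 11×4 + 16×3 + 13×1 + 7×5 + 11×1 + 15×5 = 341
Option 2: 15×2 + 11×6 + 11×5 + 16×6 + 13×6 + 7×1 + 11×2 + 15×1 = 369
Option 3: 15×5 + 11×3 + 11×1 + 16×1 + 13×2 + 7×2 + 11×3 + 15×6 = 298
Option 4: 15×1 + 11×1 + 11×6 + 16×2 + 13×4 + 7×6 + 11×6 + 15×3 = 329
Option 5: 15×6 + 11×2 + 11×2 + 16×5 + 13×5 + 7×4 + 11×5 + 15×2 = 392
Option 6: 15×3 + 11×4 + 11×3 + 16×4 + 13×3 + 7×3 + 11×4 + 15×4 = 350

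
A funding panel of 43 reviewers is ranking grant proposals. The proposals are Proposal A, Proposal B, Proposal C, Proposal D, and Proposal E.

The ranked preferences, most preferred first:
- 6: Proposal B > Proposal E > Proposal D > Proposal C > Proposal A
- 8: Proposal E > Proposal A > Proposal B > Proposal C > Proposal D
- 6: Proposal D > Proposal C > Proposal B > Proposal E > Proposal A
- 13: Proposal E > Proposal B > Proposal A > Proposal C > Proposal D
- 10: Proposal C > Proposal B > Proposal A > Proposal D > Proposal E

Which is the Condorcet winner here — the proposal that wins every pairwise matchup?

Proposal B

Proposal B vs Proposal A: 35–8
Proposal B vs Proposal C: 27–16
Proposal B vs Proposal D: 37–6
Proposal B vs Proposal E: 22–21
Proposal B beats every other proposal.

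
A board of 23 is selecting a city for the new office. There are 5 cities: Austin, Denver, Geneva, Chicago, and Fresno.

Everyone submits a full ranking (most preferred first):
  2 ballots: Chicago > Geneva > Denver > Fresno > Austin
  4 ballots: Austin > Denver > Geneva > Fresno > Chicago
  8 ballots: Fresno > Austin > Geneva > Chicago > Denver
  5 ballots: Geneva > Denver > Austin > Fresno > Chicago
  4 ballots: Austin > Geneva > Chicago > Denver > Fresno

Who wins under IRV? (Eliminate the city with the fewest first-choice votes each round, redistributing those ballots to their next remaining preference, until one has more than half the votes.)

Round 1: Austin 8, Denver 0, Geneva 5, Chicago 2, Fresno 8. Denver eliminated.
Round 2: Austin 8, Geneva 5, Chicago 2, Fresno 8. Chicago eliminated.
Round 3: Austin 8, Geneva 7, Fresno 8. Geneva eliminated.
Round 4: Austin 13, Fresno 10. Austin has a majority (≥12).

Austin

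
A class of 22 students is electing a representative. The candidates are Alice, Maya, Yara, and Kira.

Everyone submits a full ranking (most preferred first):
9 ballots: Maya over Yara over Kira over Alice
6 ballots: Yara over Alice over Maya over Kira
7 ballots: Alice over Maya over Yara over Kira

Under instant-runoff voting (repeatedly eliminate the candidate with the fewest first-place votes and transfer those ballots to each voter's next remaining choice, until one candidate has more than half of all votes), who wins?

Alice

Round 1: Alice 7, Maya 9, Yara 6, Kira 0. Kira eliminated.
Round 2: Alice 7, Maya 9, Yara 6. Yara eliminated.
Round 3: Alice 13, Maya 9. Alice has a majority (≥12).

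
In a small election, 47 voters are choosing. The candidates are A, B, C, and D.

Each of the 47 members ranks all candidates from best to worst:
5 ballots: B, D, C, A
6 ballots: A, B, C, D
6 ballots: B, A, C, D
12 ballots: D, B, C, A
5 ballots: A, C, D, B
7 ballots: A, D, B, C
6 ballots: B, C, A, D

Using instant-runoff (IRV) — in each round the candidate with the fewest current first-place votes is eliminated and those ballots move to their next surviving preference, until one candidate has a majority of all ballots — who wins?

B

Round 1: A 18, B 17, C 0, D 12. C eliminated.
Round 2: A 18, B 17, D 12. D eliminated.
Round 3: A 18, B 29. B has a majority (≥24).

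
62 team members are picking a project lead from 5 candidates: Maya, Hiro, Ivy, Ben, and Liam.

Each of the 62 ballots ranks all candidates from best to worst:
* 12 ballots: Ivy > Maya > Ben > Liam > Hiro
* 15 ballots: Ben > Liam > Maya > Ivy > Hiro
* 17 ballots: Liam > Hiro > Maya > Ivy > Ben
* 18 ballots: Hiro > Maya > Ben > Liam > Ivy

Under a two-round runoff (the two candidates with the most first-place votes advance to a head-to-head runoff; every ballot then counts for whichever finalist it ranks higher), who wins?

Round 1 first-place votes: Maya 0, Hiro 18, Ivy 12, Ben 15, Liam 17. Hiro and Liam advance.
Runoff: Hiro is ranked above Liam on 18 ballots, Liam above Hiro on 44.

Liam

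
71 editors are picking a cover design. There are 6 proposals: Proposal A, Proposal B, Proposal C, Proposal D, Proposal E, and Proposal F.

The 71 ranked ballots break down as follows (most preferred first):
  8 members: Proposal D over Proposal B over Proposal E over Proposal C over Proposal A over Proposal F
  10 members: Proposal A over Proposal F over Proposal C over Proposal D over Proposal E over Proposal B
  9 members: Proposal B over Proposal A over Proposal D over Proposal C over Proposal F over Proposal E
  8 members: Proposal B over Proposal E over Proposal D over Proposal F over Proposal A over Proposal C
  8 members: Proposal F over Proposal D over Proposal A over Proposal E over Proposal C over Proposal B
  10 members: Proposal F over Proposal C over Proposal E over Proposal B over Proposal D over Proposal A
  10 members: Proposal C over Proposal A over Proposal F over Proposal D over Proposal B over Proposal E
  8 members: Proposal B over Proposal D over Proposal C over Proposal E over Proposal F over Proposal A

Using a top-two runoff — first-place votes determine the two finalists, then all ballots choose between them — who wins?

Round 1 first-place votes: Proposal A 10, Proposal B 25, Proposal C 10, Proposal D 8, Proposal E 0, Proposal F 18. Proposal B and Proposal F advance.
Runoff: Proposal B is ranked above Proposal F on 33 ballots, Proposal F above Proposal B on 38.

Proposal F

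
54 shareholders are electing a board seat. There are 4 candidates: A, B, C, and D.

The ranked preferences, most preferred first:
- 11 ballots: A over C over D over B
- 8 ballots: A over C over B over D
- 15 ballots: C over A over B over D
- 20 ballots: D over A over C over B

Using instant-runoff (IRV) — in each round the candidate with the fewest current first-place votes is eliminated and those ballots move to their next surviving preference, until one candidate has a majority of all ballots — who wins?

Round 1: A 19, B 0, C 15, D 20. B eliminated.
Round 2: A 19, C 15, D 20. C eliminated.
Round 3: A 34, D 20. A has a majority (≥28).

A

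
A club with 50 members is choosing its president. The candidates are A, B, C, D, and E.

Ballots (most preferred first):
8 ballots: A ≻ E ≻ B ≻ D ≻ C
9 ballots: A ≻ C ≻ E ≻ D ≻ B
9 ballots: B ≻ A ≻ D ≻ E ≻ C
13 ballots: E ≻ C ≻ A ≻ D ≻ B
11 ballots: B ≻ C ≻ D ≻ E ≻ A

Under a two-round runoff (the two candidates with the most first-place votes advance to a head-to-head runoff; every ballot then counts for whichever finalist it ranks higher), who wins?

Round 1 first-place votes: A 17, B 20, C 0, D 0, E 13. B and A advance.
Runoff: B is ranked above A on 20 ballots, A above B on 30.

A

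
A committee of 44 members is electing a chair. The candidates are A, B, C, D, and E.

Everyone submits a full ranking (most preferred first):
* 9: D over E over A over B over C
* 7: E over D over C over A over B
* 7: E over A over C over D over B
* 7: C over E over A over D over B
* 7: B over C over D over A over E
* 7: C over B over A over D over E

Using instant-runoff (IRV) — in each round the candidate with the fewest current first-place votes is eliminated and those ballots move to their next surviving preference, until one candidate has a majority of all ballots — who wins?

Round 1: A 0, B 7, C 14, D 9, E 14. A eliminated.
Round 2: B 7, C 14, D 9, E 14. B eliminated.
Round 3: C 21, D 9, E 14. D eliminated.
Round 4: C 21, E 23. E has a majority (≥23).

E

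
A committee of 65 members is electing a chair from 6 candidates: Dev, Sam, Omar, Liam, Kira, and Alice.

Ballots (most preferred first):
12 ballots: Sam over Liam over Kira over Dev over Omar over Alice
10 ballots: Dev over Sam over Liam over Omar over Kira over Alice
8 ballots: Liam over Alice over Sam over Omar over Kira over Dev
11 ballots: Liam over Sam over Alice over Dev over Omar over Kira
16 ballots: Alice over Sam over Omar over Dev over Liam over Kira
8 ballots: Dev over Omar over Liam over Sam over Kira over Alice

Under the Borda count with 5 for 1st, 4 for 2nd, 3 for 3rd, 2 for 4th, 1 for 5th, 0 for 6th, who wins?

Dev: 12×2 + 10×5 + 8×0 + 11×2 + 16×2 + 8×5 = 168
Sam: 12×5 + 10×4 + 8×3 + 11×4 + 16×4 + 8×2 = 248
Omar: 12×1 + 10×2 + 8×2 + 11×1 + 16×3 + 8×4 = 139
Liam: 12×4 + 10×3 + 8×5 + 11×5 + 16×1 + 8×3 = 213
Kira: 12×3 + 10×1 + 8×1 + 11×0 + 16×0 + 8×1 = 62
Alice: 12×0 + 10×0 + 8×4 + 11×3 + 16×5 + 8×0 = 145

Sam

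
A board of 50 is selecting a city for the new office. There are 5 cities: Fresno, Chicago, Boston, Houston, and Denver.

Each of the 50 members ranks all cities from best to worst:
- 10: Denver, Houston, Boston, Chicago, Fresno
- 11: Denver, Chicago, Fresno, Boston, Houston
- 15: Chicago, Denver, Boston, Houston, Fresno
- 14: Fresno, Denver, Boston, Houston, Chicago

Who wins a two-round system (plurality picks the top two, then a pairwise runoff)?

Denver

Round 1 first-place votes: Fresno 14, Chicago 15, Boston 0, Houston 0, Denver 21. Denver and Chicago advance.
Runoff: Denver is ranked above Chicago on 35 ballots, Chicago above Denver on 15.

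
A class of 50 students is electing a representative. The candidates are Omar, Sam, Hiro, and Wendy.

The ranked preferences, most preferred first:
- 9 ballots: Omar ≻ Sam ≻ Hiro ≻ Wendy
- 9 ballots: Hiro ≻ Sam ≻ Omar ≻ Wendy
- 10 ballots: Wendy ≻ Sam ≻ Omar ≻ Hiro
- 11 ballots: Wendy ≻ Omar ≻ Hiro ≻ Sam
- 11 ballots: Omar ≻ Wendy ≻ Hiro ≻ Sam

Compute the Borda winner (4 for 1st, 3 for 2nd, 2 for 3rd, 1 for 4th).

Omar

Omar: 9×4 + 9×2 + 10×2 + 11×3 + 11×4 = 151
Sam: 9×3 + 9×3 + 10×3 + 11×1 + 11×1 = 106
Hiro: 9×2 + 9×4 + 10×1 + 11×2 + 11×2 = 108
Wendy: 9×1 + 9×1 + 10×4 + 11×4 + 11×3 = 135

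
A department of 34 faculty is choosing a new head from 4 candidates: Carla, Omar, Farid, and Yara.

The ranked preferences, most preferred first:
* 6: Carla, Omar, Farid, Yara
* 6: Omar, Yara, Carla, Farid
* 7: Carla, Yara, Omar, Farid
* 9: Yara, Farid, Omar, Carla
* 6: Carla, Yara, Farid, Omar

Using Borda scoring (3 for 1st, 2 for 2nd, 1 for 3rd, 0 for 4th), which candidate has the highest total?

Carla: 6×3 + 6×1 + 7×3 + 9×0 + 6×3 = 63
Omar: 6×2 + 6×3 + 7×1 + 9×1 + 6×0 = 46
Farid: 6×1 + 6×0 + 7×0 + 9×2 + 6×1 = 30
Yara: 6×0 + 6×2 + 7×2 + 9×3 + 6×2 = 65

Yara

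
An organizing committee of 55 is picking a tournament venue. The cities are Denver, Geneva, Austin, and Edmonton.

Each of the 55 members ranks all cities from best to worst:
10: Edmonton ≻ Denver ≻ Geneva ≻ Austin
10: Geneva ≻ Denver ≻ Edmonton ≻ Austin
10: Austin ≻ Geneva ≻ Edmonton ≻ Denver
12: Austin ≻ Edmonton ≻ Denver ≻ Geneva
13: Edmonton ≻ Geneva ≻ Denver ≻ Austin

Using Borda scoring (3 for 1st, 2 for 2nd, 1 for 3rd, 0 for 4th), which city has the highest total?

Edmonton

Denver: 10×2 + 10×2 + 10×0 + 12×1 + 13×1 = 65
Geneva: 10×1 + 10×3 + 10×2 + 12×0 + 13×2 = 86
Austin: 10×0 + 10×0 + 10×3 + 12×3 + 13×0 = 66
Edmonton: 10×3 + 10×1 + 10×1 + 12×2 + 13×3 = 113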